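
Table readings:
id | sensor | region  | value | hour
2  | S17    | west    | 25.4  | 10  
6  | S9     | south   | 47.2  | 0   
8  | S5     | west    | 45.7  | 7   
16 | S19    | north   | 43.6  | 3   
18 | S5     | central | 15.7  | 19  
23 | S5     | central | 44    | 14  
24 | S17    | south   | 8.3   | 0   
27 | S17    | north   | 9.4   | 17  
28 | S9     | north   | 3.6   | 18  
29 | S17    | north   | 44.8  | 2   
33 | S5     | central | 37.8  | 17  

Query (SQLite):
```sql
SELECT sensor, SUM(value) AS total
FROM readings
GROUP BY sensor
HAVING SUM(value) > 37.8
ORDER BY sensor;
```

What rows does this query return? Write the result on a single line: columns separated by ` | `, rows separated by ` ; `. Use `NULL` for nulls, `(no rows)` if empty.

Partition readings by sensor; compute SUM(value) within each group.
HAVING: keep groups where SUM(value) > 37.8.
  S17: ids {2, 24, 27, 29} → SUM(value)=87.9
  S19: ids {16} → SUM(value)=43.6
  S5: ids {8, 18, 23, 33} → SUM(value)=143.2
  S9: ids {6, 28} → SUM(value)=50.8

S17 | 87.9 ; S19 | 43.6 ; S5 | 143.2 ; S9 | 50.8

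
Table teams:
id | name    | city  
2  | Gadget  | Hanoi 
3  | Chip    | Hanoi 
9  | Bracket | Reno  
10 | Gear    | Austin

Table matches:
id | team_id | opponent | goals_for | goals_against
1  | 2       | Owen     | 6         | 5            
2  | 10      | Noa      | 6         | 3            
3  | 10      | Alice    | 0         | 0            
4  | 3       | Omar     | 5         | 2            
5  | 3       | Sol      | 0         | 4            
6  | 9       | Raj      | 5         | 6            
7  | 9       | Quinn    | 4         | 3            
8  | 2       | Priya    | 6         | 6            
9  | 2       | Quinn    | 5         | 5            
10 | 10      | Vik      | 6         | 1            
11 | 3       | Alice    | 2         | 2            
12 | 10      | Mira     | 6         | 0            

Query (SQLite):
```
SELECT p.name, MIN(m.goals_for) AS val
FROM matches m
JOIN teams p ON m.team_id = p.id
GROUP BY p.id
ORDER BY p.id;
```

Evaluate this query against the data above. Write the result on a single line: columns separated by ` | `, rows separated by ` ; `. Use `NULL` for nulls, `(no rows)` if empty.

Join each matches row to its teams via team_id.
Group joined rows by teams.id; compute MIN(m.goals_for) per group.
  2: ids {1, 8, 9} → MIN(m.goals_for)=5
  3: ids {4, 5, 11} → MIN(m.goals_for)=0
  9: ids {6, 7} → MIN(m.goals_for)=4
  10: ids {2, 3, 10, 12} → MIN(m.goals_for)=0

Gadget | 5 ; Chip | 0 ; Bracket | 4 ; Gear | 0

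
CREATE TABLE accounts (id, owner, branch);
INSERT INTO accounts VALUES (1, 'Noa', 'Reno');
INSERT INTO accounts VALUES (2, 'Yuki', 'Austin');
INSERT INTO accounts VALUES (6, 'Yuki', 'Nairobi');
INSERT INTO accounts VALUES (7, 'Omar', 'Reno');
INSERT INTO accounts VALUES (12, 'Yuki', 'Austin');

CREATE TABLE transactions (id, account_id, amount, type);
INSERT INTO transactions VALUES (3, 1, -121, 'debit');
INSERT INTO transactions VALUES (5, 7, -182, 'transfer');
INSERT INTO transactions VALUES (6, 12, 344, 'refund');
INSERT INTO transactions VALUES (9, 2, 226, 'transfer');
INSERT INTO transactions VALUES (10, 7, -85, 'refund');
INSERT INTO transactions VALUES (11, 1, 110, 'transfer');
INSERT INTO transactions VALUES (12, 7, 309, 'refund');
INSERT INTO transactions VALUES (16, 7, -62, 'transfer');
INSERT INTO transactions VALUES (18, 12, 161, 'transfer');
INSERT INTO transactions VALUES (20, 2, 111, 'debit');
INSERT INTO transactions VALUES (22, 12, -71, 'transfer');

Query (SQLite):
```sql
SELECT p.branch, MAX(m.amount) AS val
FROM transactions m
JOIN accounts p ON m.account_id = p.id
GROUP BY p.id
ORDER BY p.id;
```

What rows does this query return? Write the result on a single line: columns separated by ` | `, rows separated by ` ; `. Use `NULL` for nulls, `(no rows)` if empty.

Join each transactions row to its accounts via account_id.
Group joined rows by accounts.id; compute MAX(m.amount) per group.
  1: ids {3, 11} → MAX(m.amount)=110
  2: ids {9, 20} → MAX(m.amount)=226
  7: ids {5, 10, 12, 16} → MAX(m.amount)=309
  12: ids {6, 18, 22} → MAX(m.amount)=344

Reno | 110 ; Austin | 226 ; Reno | 309 ; Austin | 344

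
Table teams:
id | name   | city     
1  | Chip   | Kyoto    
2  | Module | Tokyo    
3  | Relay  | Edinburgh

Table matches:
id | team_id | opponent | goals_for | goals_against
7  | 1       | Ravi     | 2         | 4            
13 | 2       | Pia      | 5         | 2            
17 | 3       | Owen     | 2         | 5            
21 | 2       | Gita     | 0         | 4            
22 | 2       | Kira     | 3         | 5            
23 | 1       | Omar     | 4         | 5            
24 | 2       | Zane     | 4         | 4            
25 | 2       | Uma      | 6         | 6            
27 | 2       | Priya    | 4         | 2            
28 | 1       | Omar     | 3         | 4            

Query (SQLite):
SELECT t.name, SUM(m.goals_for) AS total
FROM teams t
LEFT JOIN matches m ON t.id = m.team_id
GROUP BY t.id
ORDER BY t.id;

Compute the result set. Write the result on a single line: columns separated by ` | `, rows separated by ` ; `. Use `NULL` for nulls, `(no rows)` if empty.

LEFT JOIN keeps every teams row; unmatched ones get NULL for matches columns.
Group by teams.id and compute SUM(m.goals_for). SUM over an all-NULL group is NULL.
  1: ids {7, 23, 28} → SUM(m.goals_for)=9
  2: ids {13, 21, 22, 24, 25, 27} → SUM(m.goals_for)=22
  3: ids {17} → SUM(m.goals_for)=2

Chip | 9 ; Module | 22 ; Relay | 2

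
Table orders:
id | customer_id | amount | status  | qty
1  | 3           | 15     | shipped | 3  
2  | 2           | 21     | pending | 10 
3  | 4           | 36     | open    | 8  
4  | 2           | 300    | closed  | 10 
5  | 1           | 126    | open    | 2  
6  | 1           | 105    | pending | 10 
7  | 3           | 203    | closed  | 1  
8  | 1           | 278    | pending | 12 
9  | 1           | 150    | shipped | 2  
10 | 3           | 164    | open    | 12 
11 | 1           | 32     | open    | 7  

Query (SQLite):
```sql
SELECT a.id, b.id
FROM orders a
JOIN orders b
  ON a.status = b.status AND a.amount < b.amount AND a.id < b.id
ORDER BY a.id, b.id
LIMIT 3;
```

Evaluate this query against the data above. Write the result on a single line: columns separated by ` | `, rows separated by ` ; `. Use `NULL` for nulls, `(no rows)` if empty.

Pairs (a,b) with same status, a.amount < b.amount, a.id < b.id.
status groups: closed:{4,7} open:{3,5,10,11} pending:{2,6,8} shipped:{1,9}
Ordered by (a.id, b.id); first 3.

1 | 9 ; 2 | 6 ; 2 | 8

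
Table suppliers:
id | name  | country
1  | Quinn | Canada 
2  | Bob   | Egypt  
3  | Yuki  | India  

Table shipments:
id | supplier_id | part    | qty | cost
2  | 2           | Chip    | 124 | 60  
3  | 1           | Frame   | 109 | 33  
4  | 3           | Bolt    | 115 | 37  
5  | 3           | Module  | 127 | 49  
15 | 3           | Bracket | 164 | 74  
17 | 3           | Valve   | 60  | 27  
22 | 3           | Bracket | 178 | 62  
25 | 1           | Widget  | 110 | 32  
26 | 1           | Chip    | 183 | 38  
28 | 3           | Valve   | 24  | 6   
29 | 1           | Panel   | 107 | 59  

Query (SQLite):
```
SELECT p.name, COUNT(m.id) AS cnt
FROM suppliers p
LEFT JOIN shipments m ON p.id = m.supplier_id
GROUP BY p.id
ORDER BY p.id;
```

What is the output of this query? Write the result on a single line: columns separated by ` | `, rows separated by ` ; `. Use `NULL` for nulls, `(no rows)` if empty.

Quinn | 4 ; Bob | 1 ; Yuki | 6

LEFT JOIN keeps every suppliers row; unmatched ones get NULL for shipments columns.
Group by suppliers.id and compute COUNT(m.id). COUNT(col) of an all-NULL group is 0.
  1: ids {3, 25, 26, 29} → COUNT(m.id)=4
  2: ids {2} → COUNT(m.id)=1
  3: ids {4, 5, 15, 17, 22, 28} → COUNT(m.id)=6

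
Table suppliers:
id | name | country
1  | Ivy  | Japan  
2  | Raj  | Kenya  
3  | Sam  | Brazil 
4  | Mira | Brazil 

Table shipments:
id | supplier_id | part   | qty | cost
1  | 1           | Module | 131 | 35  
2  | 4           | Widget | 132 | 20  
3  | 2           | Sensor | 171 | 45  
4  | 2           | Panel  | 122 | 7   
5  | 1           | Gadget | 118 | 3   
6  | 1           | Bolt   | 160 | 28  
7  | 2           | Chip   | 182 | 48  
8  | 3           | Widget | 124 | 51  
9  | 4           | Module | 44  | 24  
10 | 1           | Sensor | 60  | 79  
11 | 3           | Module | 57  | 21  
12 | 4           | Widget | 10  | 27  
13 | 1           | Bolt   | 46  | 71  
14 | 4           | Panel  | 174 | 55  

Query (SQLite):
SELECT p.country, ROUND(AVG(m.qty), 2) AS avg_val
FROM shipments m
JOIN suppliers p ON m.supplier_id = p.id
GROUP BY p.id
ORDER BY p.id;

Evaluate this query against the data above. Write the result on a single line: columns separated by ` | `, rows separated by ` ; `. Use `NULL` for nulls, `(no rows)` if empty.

Japan | 103 ; Kenya | 158.33 ; Brazil | 90.5 ; Brazil | 90

Join each shipments row to its suppliers via supplier_id.
Group joined rows by suppliers.id; compute ROUND(AVG(m.qty), 2) per group.
  1: ids {1, 5, 6, 10, 13} → ROUND(AVG(m.qty), 2)=103
  2: ids {3, 4, 7} → ROUND(AVG(m.qty), 2)=158.33
  3: ids {8, 11} → ROUND(AVG(m.qty), 2)=90.5
  4: ids {2, 9, 12, 14} → ROUND(AVG(m.qty), 2)=90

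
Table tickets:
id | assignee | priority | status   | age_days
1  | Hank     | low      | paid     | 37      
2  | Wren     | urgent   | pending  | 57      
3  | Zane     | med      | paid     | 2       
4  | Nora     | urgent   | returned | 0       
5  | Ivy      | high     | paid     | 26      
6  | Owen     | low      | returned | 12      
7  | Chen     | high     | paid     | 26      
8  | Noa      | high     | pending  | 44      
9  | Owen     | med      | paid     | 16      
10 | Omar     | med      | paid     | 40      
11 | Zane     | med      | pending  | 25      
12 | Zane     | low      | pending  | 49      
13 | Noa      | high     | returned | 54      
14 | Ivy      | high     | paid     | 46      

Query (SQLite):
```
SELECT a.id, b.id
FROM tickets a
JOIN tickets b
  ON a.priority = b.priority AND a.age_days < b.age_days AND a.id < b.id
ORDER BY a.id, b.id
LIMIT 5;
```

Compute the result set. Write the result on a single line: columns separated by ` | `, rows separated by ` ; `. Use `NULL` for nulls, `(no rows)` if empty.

1 | 12 ; 3 | 9 ; 3 | 10 ; 3 | 11 ; 5 | 8

Pairs (a,b) with same priority, a.age_days < b.age_days, a.id < b.id.
priority groups: high:{5,7,8,13,14} low:{1,6,12} med:{3,9,10,11} urgent:{2,4}
Ordered by (a.id, b.id); first 5.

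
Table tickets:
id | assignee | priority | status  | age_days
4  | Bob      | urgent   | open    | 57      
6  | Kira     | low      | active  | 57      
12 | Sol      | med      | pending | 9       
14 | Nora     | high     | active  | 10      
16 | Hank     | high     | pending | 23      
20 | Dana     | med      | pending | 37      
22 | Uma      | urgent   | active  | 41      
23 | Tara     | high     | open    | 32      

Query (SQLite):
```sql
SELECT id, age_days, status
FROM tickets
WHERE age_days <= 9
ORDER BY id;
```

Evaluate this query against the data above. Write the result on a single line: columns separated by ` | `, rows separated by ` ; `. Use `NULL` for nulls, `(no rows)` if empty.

age_days <= 9: ids {12}

12 | 9 | pending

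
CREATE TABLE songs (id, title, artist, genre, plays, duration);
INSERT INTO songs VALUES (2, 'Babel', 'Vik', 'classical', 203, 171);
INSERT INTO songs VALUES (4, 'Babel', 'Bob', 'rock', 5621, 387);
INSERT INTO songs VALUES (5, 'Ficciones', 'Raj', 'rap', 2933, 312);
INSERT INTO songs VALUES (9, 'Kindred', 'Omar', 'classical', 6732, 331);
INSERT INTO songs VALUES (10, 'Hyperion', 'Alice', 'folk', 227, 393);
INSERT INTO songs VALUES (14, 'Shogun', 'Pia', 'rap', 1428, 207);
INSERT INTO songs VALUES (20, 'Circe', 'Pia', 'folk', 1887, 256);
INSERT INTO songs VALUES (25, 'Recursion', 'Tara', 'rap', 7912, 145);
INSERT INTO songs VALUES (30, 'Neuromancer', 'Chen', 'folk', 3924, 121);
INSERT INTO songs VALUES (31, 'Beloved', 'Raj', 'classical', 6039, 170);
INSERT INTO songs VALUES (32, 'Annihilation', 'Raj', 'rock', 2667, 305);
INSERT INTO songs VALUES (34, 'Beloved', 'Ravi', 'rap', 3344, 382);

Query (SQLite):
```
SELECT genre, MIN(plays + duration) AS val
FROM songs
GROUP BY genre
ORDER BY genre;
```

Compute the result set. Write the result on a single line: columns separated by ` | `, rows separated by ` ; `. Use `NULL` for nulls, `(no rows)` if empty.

classical | 374 ; folk | 620 ; rap | 1635 ; rock | 2972

For each row compute plays + duration.
Group by genre; take MIN of the expression per group.
  classical: ids {2, 9, 31} → MIN(plays + duration)=374
  folk: ids {10, 20, 30} → MIN(plays + duration)=620
  rap: ids {5, 14, 25, 34} → MIN(plays + duration)=1635
  rock: ids {4, 32} → MIN(plays + duration)=2972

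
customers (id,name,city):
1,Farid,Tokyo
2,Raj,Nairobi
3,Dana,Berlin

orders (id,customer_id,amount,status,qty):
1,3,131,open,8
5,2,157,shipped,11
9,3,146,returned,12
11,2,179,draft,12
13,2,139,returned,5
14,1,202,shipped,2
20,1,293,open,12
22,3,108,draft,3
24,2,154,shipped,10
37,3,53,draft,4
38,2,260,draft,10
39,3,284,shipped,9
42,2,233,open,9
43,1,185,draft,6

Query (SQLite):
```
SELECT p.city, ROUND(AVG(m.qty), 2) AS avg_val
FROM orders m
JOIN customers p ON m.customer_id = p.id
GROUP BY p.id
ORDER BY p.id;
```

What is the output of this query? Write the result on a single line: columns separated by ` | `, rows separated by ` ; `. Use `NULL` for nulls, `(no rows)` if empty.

Tokyo | 6.67 ; Nairobi | 9.5 ; Berlin | 7.2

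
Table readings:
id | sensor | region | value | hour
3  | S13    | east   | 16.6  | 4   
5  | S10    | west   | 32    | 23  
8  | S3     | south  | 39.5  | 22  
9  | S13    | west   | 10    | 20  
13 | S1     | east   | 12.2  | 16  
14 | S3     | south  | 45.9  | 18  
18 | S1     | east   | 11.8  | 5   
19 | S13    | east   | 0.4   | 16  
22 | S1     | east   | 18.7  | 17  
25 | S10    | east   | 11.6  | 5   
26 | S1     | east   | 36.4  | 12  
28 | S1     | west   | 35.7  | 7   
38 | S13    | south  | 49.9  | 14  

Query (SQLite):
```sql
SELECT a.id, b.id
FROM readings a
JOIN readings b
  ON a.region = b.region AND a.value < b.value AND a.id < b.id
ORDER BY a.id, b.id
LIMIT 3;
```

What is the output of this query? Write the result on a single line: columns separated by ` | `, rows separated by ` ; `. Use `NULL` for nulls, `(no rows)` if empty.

3 | 22 ; 3 | 26 ; 5 | 28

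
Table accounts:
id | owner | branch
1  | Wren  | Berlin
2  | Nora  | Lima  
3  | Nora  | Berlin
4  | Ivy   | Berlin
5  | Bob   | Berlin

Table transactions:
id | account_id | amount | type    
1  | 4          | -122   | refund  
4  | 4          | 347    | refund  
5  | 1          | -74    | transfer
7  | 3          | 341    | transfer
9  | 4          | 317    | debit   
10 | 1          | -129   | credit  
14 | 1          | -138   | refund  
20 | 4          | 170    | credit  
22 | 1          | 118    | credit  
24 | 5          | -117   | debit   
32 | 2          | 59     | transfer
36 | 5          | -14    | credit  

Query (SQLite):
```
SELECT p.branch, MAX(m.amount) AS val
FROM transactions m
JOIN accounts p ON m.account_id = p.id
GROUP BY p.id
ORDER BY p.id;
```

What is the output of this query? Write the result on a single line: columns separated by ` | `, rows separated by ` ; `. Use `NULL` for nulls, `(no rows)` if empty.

Join each transactions row to its accounts via account_id.
Group joined rows by accounts.id; compute MAX(m.amount) per group.
  1: ids {5, 10, 14, 22} → MAX(m.amount)=118
  2: ids {32} → MAX(m.amount)=59
  3: ids {7} → MAX(m.amount)=341
  4: ids {1, 4, 9, 20} → MAX(m.amount)=347
  5: ids {24, 36} → MAX(m.amount)=-14

Berlin | 118 ; Lima | 59 ; Berlin | 341 ; Berlin | 347 ; Berlin | -14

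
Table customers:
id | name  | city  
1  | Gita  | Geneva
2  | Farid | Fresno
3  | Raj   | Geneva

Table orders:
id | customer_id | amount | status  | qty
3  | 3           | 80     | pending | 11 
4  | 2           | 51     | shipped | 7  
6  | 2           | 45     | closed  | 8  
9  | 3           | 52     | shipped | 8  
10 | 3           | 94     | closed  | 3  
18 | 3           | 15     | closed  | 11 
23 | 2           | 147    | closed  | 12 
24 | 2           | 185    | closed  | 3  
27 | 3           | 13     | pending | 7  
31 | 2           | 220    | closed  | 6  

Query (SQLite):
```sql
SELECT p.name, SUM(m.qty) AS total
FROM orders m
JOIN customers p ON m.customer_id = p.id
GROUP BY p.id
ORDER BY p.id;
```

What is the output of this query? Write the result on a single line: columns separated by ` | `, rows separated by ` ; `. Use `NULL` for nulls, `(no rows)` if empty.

Join each orders row to its customers via customer_id.
Group joined rows by customers.id; compute SUM(m.qty) per group.
  2: ids {4, 6, 23, 24, 31} → SUM(m.qty)=36
  3: ids {3, 9, 10, 18, 27} → SUM(m.qty)=40

Farid | 36 ; Raj | 40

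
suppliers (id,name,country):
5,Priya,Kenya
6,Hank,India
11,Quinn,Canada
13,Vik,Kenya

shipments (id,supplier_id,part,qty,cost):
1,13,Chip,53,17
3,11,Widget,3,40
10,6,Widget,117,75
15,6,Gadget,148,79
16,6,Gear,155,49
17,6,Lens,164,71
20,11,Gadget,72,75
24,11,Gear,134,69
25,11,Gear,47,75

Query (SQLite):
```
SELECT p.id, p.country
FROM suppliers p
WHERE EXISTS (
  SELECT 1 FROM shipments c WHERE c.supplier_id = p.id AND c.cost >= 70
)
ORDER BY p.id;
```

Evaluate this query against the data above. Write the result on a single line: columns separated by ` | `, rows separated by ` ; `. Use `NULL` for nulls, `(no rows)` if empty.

For each suppliers row, check whether any shipments with matching supplier_id has cost >= 70.
Keep rows where that is true.

6 | India ; 11 | Canada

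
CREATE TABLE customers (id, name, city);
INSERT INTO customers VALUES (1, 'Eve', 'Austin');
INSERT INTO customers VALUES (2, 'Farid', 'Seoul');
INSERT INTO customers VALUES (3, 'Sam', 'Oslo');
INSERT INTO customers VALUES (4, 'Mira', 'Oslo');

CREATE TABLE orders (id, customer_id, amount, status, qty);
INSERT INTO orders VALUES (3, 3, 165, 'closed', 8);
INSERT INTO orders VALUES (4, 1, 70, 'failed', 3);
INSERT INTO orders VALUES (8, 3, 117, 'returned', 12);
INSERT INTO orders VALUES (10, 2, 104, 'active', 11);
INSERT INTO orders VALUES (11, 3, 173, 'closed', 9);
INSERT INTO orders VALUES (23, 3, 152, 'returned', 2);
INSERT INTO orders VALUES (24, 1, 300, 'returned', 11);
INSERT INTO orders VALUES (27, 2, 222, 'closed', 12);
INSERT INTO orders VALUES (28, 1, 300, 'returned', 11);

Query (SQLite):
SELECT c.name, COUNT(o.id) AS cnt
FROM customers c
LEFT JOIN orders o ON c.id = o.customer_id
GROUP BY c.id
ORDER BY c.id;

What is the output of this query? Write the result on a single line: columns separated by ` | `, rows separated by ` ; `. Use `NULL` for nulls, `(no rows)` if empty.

LEFT JOIN keeps every customers row; unmatched ones get NULL for orders columns.
Group by customers.id and compute COUNT(o.id). COUNT(col) of an all-NULL group is 0.
  1: ids {4, 24, 28} → COUNT(o.id)=3
  2: ids {10, 27} → COUNT(o.id)=2
  3: ids {3, 8, 11, 23} → COUNT(o.id)=4
  4: ids {—} → COUNT(o.id)=0

Eve | 3 ; Farid | 2 ; Sam | 4 ; Mira | 0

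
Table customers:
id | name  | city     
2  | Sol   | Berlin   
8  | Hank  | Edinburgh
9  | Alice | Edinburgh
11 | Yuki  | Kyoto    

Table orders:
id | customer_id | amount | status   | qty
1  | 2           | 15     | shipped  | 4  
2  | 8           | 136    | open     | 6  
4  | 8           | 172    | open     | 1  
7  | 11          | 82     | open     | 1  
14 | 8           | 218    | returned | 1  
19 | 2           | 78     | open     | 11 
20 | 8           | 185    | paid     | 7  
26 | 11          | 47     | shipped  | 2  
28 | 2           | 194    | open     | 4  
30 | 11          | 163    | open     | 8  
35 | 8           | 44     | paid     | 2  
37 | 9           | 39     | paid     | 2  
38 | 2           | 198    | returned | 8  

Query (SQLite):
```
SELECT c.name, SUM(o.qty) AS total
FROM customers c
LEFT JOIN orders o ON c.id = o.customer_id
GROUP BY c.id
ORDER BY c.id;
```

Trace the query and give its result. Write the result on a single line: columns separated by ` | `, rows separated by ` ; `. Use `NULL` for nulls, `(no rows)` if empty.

Sol | 27 ; Hank | 17 ; Alice | 2 ; Yuki | 11

LEFT JOIN keeps every customers row; unmatched ones get NULL for orders columns.
Group by customers.id and compute SUM(o.qty). SUM over an all-NULL group is NULL.
  2: ids {1, 19, 28, 38} → SUM(o.qty)=27
  8: ids {2, 4, 14, 20, 35} → SUM(o.qty)=17
  9: ids {37} → SUM(o.qty)=2
  11: ids {7, 26, 30} → SUM(o.qty)=11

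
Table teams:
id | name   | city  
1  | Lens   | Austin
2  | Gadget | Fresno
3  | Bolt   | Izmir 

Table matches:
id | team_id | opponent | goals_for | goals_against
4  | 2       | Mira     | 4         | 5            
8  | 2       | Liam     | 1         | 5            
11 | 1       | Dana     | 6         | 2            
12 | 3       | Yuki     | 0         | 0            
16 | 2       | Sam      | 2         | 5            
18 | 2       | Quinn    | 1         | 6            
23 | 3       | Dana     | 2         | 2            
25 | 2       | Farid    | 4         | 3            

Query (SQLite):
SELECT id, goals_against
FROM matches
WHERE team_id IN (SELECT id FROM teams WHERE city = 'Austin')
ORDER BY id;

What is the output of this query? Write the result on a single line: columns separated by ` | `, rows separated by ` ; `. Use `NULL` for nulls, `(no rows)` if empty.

11 | 2

Inner query: teams.id where city = 'Austin'.
Outer: keep matches rows whose team_id is in that set.
Inner query → {1}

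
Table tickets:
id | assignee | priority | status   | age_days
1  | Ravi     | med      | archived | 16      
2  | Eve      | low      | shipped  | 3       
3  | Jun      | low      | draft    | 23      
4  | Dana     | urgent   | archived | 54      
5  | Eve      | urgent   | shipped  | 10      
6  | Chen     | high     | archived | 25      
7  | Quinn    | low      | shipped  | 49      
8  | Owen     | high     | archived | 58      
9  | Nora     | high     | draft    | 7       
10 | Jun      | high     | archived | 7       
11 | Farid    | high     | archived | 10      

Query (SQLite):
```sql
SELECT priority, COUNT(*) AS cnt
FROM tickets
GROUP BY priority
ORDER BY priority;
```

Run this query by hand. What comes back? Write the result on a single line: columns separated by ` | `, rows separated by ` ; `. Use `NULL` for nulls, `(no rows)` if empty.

Partition tickets by priority; compute COUNT(*) within each group.
  high: ids {6, 8, 9, 10, 11} → COUNT(*)=5
  low: ids {2, 3, 7} → COUNT(*)=3
  med: ids {1} → COUNT(*)=1
  urgent: ids {4, 5} → COUNT(*)=2

high | 5 ; low | 3 ; med | 1 ; urgent | 2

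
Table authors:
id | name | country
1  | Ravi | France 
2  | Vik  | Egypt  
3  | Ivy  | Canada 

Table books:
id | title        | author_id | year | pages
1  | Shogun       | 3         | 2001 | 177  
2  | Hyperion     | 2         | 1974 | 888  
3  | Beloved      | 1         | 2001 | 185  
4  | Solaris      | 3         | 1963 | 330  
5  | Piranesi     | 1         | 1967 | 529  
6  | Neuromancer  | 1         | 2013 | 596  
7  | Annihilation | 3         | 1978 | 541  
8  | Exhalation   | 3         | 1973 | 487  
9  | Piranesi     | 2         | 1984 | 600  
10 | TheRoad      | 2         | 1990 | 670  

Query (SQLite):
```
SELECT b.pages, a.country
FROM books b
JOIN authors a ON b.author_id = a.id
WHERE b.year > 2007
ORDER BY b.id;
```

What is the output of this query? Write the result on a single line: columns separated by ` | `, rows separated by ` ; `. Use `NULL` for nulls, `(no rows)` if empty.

Each books row matches the authors row where author_id = authors.id.
Then keep rows with b.year > 2007.

596 | France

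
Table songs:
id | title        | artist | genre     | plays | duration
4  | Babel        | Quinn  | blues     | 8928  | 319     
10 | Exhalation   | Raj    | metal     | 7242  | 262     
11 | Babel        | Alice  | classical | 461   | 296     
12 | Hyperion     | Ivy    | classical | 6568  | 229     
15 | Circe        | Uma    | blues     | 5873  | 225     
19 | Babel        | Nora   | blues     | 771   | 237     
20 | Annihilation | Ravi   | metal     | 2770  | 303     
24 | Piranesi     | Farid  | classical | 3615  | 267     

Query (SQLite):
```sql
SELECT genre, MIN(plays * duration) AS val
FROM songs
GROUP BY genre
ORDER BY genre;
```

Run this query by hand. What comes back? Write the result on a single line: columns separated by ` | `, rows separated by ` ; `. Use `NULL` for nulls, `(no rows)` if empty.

For each row compute plays * duration.
Group by genre; take MIN of the expression per group.
  blues: ids {4, 15, 19} → MIN(plays * duration)=182727
  classical: ids {11, 12, 24} → MIN(plays * duration)=136456
  metal: ids {10, 20} → MIN(plays * duration)=839310

blues | 182727 ; classical | 136456 ; metal | 839310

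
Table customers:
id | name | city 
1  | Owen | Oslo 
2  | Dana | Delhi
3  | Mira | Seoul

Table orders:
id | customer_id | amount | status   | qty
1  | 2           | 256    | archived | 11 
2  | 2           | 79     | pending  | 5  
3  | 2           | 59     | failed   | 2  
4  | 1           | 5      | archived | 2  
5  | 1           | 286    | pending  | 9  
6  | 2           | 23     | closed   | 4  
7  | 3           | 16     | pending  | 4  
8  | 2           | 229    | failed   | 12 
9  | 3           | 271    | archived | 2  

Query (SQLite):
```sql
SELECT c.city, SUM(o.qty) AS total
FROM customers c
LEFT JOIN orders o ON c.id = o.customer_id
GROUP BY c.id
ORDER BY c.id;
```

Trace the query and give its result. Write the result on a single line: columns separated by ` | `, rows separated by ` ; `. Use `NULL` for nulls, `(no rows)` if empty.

LEFT JOIN keeps every customers row; unmatched ones get NULL for orders columns.
Group by customers.id and compute SUM(o.qty). SUM over an all-NULL group is NULL.
  1: ids {4, 5} → SUM(o.qty)=11
  2: ids {1, 2, 3, 6, 8} → SUM(o.qty)=34
  3: ids {7, 9} → SUM(o.qty)=6

Oslo | 11 ; Delhi | 34 ; Seoul | 6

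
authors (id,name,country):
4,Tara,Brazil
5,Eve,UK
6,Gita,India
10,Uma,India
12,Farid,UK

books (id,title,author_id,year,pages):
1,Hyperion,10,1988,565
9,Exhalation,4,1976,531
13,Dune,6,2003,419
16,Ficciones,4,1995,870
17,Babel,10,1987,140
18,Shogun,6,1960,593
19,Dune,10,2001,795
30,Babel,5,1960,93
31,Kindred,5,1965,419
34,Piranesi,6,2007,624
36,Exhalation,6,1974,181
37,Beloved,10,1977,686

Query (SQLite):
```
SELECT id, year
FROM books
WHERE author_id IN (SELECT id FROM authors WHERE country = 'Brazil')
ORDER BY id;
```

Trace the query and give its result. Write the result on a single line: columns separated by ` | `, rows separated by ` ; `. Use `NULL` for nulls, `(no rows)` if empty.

9 | 1976 ; 16 | 1995

Inner query: authors.id where country = 'Brazil'.
Outer: keep books rows whose author_id is in that set.
Inner query → {4}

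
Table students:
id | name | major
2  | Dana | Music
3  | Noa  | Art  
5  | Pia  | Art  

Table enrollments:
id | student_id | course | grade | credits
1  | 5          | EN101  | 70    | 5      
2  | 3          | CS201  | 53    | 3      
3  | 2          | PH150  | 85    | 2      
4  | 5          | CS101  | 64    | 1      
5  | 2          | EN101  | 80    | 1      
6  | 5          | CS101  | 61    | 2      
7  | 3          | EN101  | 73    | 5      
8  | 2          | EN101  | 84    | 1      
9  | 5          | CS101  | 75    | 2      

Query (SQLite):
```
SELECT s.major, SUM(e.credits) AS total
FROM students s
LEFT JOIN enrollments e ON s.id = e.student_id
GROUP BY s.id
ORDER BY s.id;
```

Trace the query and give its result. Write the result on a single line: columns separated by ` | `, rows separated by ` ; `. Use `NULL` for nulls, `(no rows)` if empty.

LEFT JOIN keeps every students row; unmatched ones get NULL for enrollments columns.
Group by students.id and compute SUM(e.credits). SUM over an all-NULL group is NULL.
  2: ids {3, 5, 8} → SUM(e.credits)=4
  3: ids {2, 7} → SUM(e.credits)=8
  5: ids {1, 4, 6, 9} → SUM(e.credits)=10

Music | 4 ; Art | 8 ; Art | 10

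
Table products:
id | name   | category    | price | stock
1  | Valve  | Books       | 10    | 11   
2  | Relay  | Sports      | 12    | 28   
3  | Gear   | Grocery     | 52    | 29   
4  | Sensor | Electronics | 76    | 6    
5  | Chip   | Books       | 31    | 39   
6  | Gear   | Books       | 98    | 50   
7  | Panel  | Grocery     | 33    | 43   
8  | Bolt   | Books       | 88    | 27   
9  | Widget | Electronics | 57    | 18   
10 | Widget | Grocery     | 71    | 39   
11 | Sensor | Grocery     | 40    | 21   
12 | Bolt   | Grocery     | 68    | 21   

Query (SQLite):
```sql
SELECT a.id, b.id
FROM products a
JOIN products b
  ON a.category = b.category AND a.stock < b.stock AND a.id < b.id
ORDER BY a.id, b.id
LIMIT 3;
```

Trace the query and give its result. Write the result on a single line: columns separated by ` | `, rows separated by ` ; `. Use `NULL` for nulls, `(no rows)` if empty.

Pairs (a,b) with same category, a.stock < b.stock, a.id < b.id.
category groups: Books:{1,5,6,8} Electronics:{4,9} Grocery:{3,7,10,11,12} Sports:{2}
Ordered by (a.id, b.id); first 3.

1 | 5 ; 1 | 6 ; 1 | 8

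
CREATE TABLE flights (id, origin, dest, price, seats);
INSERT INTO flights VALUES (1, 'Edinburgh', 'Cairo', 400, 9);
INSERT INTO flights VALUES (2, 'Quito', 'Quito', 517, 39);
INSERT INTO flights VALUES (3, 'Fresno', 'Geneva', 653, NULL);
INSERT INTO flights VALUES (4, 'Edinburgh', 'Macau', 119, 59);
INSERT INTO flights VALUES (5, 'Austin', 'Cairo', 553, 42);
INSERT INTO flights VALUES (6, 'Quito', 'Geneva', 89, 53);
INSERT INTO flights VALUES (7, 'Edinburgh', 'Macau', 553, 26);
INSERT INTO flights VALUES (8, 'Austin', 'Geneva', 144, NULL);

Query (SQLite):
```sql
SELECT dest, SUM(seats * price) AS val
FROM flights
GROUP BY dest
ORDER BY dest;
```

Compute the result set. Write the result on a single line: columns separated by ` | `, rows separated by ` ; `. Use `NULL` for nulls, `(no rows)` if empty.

Cairo | 26826 ; Geneva | 4717 ; Macau | 21399 ; Quito | 20163

For each row compute seats * price.
Group by dest; take SUM of the expression per group.
  Cairo: ids {1, 5} → SUM(seats * price)=26826
  Geneva: ids {3, 6, 8} → SUM(seats * price)=4717
  Macau: ids {4, 7} → SUM(seats * price)=21399
  Quito: ids {2} → SUM(seats * price)=20163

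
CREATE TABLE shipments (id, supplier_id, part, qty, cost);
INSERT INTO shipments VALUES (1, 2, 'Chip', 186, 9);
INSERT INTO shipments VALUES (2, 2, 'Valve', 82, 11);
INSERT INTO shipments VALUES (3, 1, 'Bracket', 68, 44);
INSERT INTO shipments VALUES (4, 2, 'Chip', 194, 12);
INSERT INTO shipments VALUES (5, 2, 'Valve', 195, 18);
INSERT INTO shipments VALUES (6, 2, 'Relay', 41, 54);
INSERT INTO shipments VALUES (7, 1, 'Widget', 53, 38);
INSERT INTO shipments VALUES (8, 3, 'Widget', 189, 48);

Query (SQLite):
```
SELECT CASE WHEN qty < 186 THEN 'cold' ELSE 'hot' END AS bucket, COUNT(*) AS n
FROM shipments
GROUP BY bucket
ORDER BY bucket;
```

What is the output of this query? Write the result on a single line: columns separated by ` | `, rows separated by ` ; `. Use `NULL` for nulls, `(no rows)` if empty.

Bucket rows by qty < 186 → 'cold' else 'hot'; count each bucket.

cold | 4 ; hot | 4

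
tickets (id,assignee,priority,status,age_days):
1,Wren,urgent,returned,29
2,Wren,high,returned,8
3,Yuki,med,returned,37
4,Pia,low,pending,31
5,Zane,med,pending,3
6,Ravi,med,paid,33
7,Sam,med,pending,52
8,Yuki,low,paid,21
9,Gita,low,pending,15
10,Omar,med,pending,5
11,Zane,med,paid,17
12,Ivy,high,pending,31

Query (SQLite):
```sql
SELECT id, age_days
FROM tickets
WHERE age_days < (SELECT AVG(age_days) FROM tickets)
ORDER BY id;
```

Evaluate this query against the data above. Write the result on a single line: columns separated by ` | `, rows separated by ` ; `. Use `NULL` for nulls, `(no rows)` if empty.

Scalar subquery: AVG(age_days) over all tickets rows = 23.5.
Keep rows where age_days < that value.

2 | 8 ; 5 | 3 ; 8 | 21 ; 9 | 15 ; 10 | 5 ; 11 | 17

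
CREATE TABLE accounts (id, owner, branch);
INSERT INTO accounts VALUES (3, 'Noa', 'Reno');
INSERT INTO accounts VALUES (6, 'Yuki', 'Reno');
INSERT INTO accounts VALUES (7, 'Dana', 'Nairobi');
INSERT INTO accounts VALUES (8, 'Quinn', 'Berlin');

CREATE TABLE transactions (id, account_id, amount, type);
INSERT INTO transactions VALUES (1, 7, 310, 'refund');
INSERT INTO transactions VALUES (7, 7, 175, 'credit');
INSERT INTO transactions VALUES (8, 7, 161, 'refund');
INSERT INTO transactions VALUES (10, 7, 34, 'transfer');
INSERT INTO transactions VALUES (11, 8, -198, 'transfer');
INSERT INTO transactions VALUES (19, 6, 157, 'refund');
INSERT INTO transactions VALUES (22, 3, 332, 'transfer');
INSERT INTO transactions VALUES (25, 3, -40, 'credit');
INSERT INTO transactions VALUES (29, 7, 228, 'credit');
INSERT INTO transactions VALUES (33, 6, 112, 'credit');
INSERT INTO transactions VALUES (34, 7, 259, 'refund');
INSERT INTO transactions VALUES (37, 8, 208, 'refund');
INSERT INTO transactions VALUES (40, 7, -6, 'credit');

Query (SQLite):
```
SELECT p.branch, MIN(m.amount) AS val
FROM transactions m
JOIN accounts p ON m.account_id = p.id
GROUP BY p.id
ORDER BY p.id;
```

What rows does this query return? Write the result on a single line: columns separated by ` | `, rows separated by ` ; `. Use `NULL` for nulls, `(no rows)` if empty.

Reno | -40 ; Reno | 112 ; Nairobi | -6 ; Berlin | -198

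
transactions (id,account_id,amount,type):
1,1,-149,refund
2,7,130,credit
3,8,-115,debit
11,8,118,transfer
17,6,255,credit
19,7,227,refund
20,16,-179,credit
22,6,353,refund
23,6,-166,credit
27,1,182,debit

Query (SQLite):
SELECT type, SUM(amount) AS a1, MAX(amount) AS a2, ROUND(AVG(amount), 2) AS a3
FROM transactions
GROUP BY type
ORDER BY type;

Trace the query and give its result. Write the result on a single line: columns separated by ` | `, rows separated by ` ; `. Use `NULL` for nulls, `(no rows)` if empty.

Group transactions by type.
Per group compute: SUM(amount), MAX(amount), ROUND(AVG(amount), 2).
  credit: ids {2, 17, 20, 23} → SUM(amount)=40, MAX(amount)=255, ROUND(AVG(amount), 2)=10
  debit: ids {3, 27} → SUM(amount)=67, MAX(amount)=182, ROUND(AVG(amount), 2)=33.5
  refund: ids {1, 19, 22} → SUM(amount)=431, MAX(amount)=353, ROUND(AVG(amount), 2)=143.67
  transfer: ids {11} → SUM(amount)=118, MAX(amount)=118, ROUND(AVG(amount), 2)=118

credit | 40 | 255 | 10 ; debit | 67 | 182 | 33.5 ; refund | 431 | 353 | 143.67 ; transfer | 118 | 118 | 118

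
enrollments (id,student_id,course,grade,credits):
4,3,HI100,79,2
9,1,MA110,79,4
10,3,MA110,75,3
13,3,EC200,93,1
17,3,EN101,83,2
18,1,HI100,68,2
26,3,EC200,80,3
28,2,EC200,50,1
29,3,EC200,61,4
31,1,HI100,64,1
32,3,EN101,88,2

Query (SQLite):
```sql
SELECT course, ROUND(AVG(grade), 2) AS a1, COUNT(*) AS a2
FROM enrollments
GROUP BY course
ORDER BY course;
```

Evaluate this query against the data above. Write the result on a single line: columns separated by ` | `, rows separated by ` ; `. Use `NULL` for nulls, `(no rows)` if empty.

Group enrollments by course.
Per group compute: ROUND(AVG(grade), 2), COUNT(*).
  EC200: ids {13, 26, 28, 29} → ROUND(AVG(grade), 2)=71, COUNT(*)=4
  EN101: ids {17, 32} → ROUND(AVG(grade), 2)=85.5, COUNT(*)=2
  HI100: ids {4, 18, 31} → ROUND(AVG(grade), 2)=70.33, COUNT(*)=3
  MA110: ids {9, 10} → ROUND(AVG(grade), 2)=77, COUNT(*)=2

EC200 | 71 | 4 ; EN101 | 85.5 | 2 ; HI100 | 70.33 | 3 ; MA110 | 77 | 2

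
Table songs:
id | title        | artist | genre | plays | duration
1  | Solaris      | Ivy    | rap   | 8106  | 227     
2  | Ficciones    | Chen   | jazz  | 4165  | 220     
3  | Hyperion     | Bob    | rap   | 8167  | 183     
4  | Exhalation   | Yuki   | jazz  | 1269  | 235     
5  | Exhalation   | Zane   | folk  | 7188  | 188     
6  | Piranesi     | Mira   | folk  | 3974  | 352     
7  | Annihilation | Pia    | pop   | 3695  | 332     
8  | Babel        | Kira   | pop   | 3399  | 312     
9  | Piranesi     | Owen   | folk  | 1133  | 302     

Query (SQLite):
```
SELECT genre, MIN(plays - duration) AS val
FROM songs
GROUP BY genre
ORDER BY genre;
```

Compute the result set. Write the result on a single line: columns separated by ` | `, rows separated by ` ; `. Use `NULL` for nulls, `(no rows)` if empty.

folk | 831 ; jazz | 1034 ; pop | 3087 ; rap | 7879

For each row compute plays - duration.
Group by genre; take MIN of the expression per group.
  folk: ids {5, 6, 9} → MIN(plays - duration)=831
  jazz: ids {2, 4} → MIN(plays - duration)=1034
  pop: ids {7, 8} → MIN(plays - duration)=3087
  rap: ids {1, 3} → MIN(plays - duration)=7879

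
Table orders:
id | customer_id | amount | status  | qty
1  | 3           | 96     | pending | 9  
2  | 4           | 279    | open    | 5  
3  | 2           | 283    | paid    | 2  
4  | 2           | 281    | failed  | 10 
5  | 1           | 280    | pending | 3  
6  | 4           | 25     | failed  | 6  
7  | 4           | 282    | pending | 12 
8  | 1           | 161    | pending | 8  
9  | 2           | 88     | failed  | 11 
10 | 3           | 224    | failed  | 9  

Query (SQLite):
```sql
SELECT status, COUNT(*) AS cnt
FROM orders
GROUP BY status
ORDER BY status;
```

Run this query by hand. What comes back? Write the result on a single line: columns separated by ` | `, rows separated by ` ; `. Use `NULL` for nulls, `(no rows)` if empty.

Partition orders by status; compute COUNT(*) within each group.
  failed: ids {4, 6, 9, 10} → COUNT(*)=4
  open: ids {2} → COUNT(*)=1
  paid: ids {3} → COUNT(*)=1
  pending: ids {1, 5, 7, 8} → COUNT(*)=4

failed | 4 ; open | 1 ; paid | 1 ; pending | 4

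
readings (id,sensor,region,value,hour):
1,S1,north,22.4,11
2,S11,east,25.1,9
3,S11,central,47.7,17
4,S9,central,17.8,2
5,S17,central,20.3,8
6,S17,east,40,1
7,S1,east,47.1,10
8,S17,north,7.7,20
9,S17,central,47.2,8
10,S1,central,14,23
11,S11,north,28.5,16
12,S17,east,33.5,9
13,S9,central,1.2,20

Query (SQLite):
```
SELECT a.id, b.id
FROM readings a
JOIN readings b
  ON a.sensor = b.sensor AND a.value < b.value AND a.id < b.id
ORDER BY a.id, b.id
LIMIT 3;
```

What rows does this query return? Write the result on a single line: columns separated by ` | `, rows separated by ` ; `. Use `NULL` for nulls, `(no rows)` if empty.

Pairs (a,b) with same sensor, a.value < b.value, a.id < b.id.
sensor groups: S1:{1,7,10} S11:{2,3,11} S17:{5,6,8,9,12} S9:{4,13}
Ordered by (a.id, b.id); first 3.

1 | 7 ; 2 | 3 ; 2 | 11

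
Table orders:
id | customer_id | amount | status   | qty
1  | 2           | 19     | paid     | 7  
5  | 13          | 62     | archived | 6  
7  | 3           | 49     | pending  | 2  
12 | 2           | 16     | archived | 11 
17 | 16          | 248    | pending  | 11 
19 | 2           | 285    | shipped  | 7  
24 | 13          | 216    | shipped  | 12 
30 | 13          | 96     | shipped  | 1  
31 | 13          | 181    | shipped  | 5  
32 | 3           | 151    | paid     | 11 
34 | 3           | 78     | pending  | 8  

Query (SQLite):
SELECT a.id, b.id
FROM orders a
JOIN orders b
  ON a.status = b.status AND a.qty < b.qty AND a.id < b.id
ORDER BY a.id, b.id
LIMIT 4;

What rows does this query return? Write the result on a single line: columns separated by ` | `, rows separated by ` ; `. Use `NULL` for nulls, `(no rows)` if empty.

Pairs (a,b) with same status, a.qty < b.qty, a.id < b.id.
status groups: archived:{5,12} paid:{1,32} pending:{7,17,34} shipped:{19,24,30,31}
Ordered by (a.id, b.id); first 4.

1 | 32 ; 5 | 12 ; 7 | 17 ; 7 | 34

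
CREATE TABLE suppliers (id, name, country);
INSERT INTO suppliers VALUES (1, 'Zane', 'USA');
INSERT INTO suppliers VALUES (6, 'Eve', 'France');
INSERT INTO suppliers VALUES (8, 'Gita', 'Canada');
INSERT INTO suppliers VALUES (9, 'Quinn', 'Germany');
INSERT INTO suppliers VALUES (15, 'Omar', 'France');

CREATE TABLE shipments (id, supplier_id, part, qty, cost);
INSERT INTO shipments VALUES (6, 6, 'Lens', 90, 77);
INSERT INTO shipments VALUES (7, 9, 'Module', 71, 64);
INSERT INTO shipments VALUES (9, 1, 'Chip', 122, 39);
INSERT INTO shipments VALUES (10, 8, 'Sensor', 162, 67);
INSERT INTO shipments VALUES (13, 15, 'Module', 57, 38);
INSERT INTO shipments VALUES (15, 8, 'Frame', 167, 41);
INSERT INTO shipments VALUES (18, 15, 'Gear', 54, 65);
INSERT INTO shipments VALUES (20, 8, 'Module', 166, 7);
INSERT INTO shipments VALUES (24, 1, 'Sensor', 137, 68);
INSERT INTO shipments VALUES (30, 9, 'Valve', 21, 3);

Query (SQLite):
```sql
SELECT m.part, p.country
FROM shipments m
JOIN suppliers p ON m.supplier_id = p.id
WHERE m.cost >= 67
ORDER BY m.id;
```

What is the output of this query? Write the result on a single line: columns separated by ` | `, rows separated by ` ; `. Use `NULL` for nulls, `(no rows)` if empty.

Each shipments row matches the suppliers row where supplier_id = suppliers.id.
Then keep rows with m.cost >= 67.

Lens | France ; Sensor | Canada ; Sensor | USA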